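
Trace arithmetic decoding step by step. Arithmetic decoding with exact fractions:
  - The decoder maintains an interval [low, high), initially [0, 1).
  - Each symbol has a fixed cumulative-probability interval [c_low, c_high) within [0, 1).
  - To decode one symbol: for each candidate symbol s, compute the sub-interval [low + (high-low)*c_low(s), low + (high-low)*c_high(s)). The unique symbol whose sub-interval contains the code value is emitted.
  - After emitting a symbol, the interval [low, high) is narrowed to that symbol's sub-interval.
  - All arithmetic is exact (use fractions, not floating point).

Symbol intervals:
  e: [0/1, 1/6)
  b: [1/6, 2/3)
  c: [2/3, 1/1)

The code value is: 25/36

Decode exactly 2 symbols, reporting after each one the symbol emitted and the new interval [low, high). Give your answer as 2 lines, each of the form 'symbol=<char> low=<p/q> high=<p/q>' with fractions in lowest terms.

Step 1: interval [0/1, 1/1), width = 1/1 - 0/1 = 1/1
  'e': [0/1 + 1/1*0/1, 0/1 + 1/1*1/6) = [0/1, 1/6)
  'b': [0/1 + 1/1*1/6, 0/1 + 1/1*2/3) = [1/6, 2/3)
  'c': [0/1 + 1/1*2/3, 0/1 + 1/1*1/1) = [2/3, 1/1) <- contains code 25/36
  emit 'c', narrow to [2/3, 1/1)
Step 2: interval [2/3, 1/1), width = 1/1 - 2/3 = 1/3
  'e': [2/3 + 1/3*0/1, 2/3 + 1/3*1/6) = [2/3, 13/18) <- contains code 25/36
  'b': [2/3 + 1/3*1/6, 2/3 + 1/3*2/3) = [13/18, 8/9)
  'c': [2/3 + 1/3*2/3, 2/3 + 1/3*1/1) = [8/9, 1/1)
  emit 'e', narrow to [2/3, 13/18)

Answer: symbol=c low=2/3 high=1/1
symbol=e low=2/3 high=13/18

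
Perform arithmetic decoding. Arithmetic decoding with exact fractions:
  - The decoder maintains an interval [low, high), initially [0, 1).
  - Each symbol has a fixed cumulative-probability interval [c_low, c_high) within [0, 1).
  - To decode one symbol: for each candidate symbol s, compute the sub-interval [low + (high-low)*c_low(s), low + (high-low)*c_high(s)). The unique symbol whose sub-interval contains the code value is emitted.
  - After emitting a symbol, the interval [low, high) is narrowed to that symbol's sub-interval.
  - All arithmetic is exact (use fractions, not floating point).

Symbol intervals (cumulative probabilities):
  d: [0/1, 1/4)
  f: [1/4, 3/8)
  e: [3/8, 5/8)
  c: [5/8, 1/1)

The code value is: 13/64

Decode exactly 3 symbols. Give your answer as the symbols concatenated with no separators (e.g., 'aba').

Step 1: interval [0/1, 1/1), width = 1/1 - 0/1 = 1/1
  'd': [0/1 + 1/1*0/1, 0/1 + 1/1*1/4) = [0/1, 1/4) <- contains code 13/64
  'f': [0/1 + 1/1*1/4, 0/1 + 1/1*3/8) = [1/4, 3/8)
  'e': [0/1 + 1/1*3/8, 0/1 + 1/1*5/8) = [3/8, 5/8)
  'c': [0/1 + 1/1*5/8, 0/1 + 1/1*1/1) = [5/8, 1/1)
  emit 'd', narrow to [0/1, 1/4)
Step 2: interval [0/1, 1/4), width = 1/4 - 0/1 = 1/4
  'd': [0/1 + 1/4*0/1, 0/1 + 1/4*1/4) = [0/1, 1/16)
  'f': [0/1 + 1/4*1/4, 0/1 + 1/4*3/8) = [1/16, 3/32)
  'e': [0/1 + 1/4*3/8, 0/1 + 1/4*5/8) = [3/32, 5/32)
  'c': [0/1 + 1/4*5/8, 0/1 + 1/4*1/1) = [5/32, 1/4) <- contains code 13/64
  emit 'c', narrow to [5/32, 1/4)
Step 3: interval [5/32, 1/4), width = 1/4 - 5/32 = 3/32
  'd': [5/32 + 3/32*0/1, 5/32 + 3/32*1/4) = [5/32, 23/128)
  'f': [5/32 + 3/32*1/4, 5/32 + 3/32*3/8) = [23/128, 49/256)
  'e': [5/32 + 3/32*3/8, 5/32 + 3/32*5/8) = [49/256, 55/256) <- contains code 13/64
  'c': [5/32 + 3/32*5/8, 5/32 + 3/32*1/1) = [55/256, 1/4)
  emit 'e', narrow to [49/256, 55/256)

Answer: dce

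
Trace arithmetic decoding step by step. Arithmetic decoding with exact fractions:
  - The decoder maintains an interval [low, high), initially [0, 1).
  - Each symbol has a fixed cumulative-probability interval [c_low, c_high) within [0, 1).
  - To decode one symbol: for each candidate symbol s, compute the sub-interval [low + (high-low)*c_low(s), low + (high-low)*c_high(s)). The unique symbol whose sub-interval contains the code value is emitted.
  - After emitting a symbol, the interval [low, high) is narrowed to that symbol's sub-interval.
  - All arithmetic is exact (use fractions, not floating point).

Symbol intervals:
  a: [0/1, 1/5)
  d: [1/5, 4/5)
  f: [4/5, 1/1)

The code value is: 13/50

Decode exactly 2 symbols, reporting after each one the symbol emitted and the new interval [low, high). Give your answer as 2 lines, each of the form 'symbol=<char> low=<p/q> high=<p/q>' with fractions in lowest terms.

Step 1: interval [0/1, 1/1), width = 1/1 - 0/1 = 1/1
  'a': [0/1 + 1/1*0/1, 0/1 + 1/1*1/5) = [0/1, 1/5)
  'd': [0/1 + 1/1*1/5, 0/1 + 1/1*4/5) = [1/5, 4/5) <- contains code 13/50
  'f': [0/1 + 1/1*4/5, 0/1 + 1/1*1/1) = [4/5, 1/1)
  emit 'd', narrow to [1/5, 4/5)
Step 2: interval [1/5, 4/5), width = 4/5 - 1/5 = 3/5
  'a': [1/5 + 3/5*0/1, 1/5 + 3/5*1/5) = [1/5, 8/25) <- contains code 13/50
  'd': [1/5 + 3/5*1/5, 1/5 + 3/5*4/5) = [8/25, 17/25)
  'f': [1/5 + 3/5*4/5, 1/5 + 3/5*1/1) = [17/25, 4/5)
  emit 'a', narrow to [1/5, 8/25)

Answer: symbol=d low=1/5 high=4/5
symbol=a low=1/5 high=8/25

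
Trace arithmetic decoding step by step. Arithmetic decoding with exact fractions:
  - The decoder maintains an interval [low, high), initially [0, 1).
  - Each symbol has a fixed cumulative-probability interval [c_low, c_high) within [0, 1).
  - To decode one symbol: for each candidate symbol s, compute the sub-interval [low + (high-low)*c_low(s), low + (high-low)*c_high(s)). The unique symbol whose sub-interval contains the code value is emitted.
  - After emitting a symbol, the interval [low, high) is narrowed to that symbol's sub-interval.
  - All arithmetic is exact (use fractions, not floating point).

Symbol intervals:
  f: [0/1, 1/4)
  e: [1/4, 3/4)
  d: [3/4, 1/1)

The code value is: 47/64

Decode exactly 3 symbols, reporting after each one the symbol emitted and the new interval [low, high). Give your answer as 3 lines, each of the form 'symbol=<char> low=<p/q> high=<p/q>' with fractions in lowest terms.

Answer: symbol=e low=1/4 high=3/4
symbol=d low=5/8 high=3/4
symbol=d low=23/32 high=3/4

Derivation:
Step 1: interval [0/1, 1/1), width = 1/1 - 0/1 = 1/1
  'f': [0/1 + 1/1*0/1, 0/1 + 1/1*1/4) = [0/1, 1/4)
  'e': [0/1 + 1/1*1/4, 0/1 + 1/1*3/4) = [1/4, 3/4) <- contains code 47/64
  'd': [0/1 + 1/1*3/4, 0/1 + 1/1*1/1) = [3/4, 1/1)
  emit 'e', narrow to [1/4, 3/4)
Step 2: interval [1/4, 3/4), width = 3/4 - 1/4 = 1/2
  'f': [1/4 + 1/2*0/1, 1/4 + 1/2*1/4) = [1/4, 3/8)
  'e': [1/4 + 1/2*1/4, 1/4 + 1/2*3/4) = [3/8, 5/8)
  'd': [1/4 + 1/2*3/4, 1/4 + 1/2*1/1) = [5/8, 3/4) <- contains code 47/64
  emit 'd', narrow to [5/8, 3/4)
Step 3: interval [5/8, 3/4), width = 3/4 - 5/8 = 1/8
  'f': [5/8 + 1/8*0/1, 5/8 + 1/8*1/4) = [5/8, 21/32)
  'e': [5/8 + 1/8*1/4, 5/8 + 1/8*3/4) = [21/32, 23/32)
  'd': [5/8 + 1/8*3/4, 5/8 + 1/8*1/1) = [23/32, 3/4) <- contains code 47/64
  emit 'd', narrow to [23/32, 3/4)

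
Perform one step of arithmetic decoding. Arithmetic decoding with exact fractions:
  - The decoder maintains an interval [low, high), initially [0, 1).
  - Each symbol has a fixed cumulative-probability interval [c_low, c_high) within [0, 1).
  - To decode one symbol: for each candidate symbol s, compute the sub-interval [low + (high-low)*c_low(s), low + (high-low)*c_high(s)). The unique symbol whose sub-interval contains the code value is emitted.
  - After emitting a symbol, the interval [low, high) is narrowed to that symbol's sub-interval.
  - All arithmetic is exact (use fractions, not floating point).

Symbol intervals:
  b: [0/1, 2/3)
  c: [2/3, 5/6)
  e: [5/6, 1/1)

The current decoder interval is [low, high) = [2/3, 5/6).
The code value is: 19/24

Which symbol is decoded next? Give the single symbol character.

Answer: c

Derivation:
Interval width = high − low = 5/6 − 2/3 = 1/6
Scaled code = (code − low) / width = (19/24 − 2/3) / 1/6 = 3/4
  b: [0/1, 2/3) 
  c: [2/3, 5/6) ← scaled code falls here ✓
  e: [5/6, 1/1) 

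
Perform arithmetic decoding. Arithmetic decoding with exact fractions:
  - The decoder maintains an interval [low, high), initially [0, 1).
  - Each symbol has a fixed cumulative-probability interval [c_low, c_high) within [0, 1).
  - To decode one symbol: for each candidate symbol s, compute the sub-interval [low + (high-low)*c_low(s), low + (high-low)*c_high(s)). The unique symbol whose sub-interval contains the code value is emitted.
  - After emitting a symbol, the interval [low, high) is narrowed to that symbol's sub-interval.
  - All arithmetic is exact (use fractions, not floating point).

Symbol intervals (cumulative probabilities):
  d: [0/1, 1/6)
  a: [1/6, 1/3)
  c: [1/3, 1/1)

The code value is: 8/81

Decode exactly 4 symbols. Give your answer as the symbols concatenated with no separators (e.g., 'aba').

Answer: dccd

Derivation:
Step 1: interval [0/1, 1/1), width = 1/1 - 0/1 = 1/1
  'd': [0/1 + 1/1*0/1, 0/1 + 1/1*1/6) = [0/1, 1/6) <- contains code 8/81
  'a': [0/1 + 1/1*1/6, 0/1 + 1/1*1/3) = [1/6, 1/3)
  'c': [0/1 + 1/1*1/3, 0/1 + 1/1*1/1) = [1/3, 1/1)
  emit 'd', narrow to [0/1, 1/6)
Step 2: interval [0/1, 1/6), width = 1/6 - 0/1 = 1/6
  'd': [0/1 + 1/6*0/1, 0/1 + 1/6*1/6) = [0/1, 1/36)
  'a': [0/1 + 1/6*1/6, 0/1 + 1/6*1/3) = [1/36, 1/18)
  'c': [0/1 + 1/6*1/3, 0/1 + 1/6*1/1) = [1/18, 1/6) <- contains code 8/81
  emit 'c', narrow to [1/18, 1/6)
Step 3: interval [1/18, 1/6), width = 1/6 - 1/18 = 1/9
  'd': [1/18 + 1/9*0/1, 1/18 + 1/9*1/6) = [1/18, 2/27)
  'a': [1/18 + 1/9*1/6, 1/18 + 1/9*1/3) = [2/27, 5/54)
  'c': [1/18 + 1/9*1/3, 1/18 + 1/9*1/1) = [5/54, 1/6) <- contains code 8/81
  emit 'c', narrow to [5/54, 1/6)
Step 4: interval [5/54, 1/6), width = 1/6 - 5/54 = 2/27
  'd': [5/54 + 2/27*0/1, 5/54 + 2/27*1/6) = [5/54, 17/162) <- contains code 8/81
  'a': [5/54 + 2/27*1/6, 5/54 + 2/27*1/3) = [17/162, 19/162)
  'c': [5/54 + 2/27*1/3, 5/54 + 2/27*1/1) = [19/162, 1/6)
  emit 'd', narrow to [5/54, 17/162)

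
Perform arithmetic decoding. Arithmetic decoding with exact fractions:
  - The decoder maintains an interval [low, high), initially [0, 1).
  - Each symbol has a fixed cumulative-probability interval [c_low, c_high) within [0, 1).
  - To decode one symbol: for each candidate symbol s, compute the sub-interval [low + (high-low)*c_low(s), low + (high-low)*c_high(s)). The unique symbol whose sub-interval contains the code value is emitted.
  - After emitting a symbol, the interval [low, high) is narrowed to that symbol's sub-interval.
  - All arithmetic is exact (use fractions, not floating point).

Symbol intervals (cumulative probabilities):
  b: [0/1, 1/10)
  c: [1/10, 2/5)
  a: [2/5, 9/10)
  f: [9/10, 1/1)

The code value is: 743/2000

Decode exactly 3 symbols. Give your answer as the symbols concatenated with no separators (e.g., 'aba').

Answer: cfb

Derivation:
Step 1: interval [0/1, 1/1), width = 1/1 - 0/1 = 1/1
  'b': [0/1 + 1/1*0/1, 0/1 + 1/1*1/10) = [0/1, 1/10)
  'c': [0/1 + 1/1*1/10, 0/1 + 1/1*2/5) = [1/10, 2/5) <- contains code 743/2000
  'a': [0/1 + 1/1*2/5, 0/1 + 1/1*9/10) = [2/5, 9/10)
  'f': [0/1 + 1/1*9/10, 0/1 + 1/1*1/1) = [9/10, 1/1)
  emit 'c', narrow to [1/10, 2/5)
Step 2: interval [1/10, 2/5), width = 2/5 - 1/10 = 3/10
  'b': [1/10 + 3/10*0/1, 1/10 + 3/10*1/10) = [1/10, 13/100)
  'c': [1/10 + 3/10*1/10, 1/10 + 3/10*2/5) = [13/100, 11/50)
  'a': [1/10 + 3/10*2/5, 1/10 + 3/10*9/10) = [11/50, 37/100)
  'f': [1/10 + 3/10*9/10, 1/10 + 3/10*1/1) = [37/100, 2/5) <- contains code 743/2000
  emit 'f', narrow to [37/100, 2/5)
Step 3: interval [37/100, 2/5), width = 2/5 - 37/100 = 3/100
  'b': [37/100 + 3/100*0/1, 37/100 + 3/100*1/10) = [37/100, 373/1000) <- contains code 743/2000
  'c': [37/100 + 3/100*1/10, 37/100 + 3/100*2/5) = [373/1000, 191/500)
  'a': [37/100 + 3/100*2/5, 37/100 + 3/100*9/10) = [191/500, 397/1000)
  'f': [37/100 + 3/100*9/10, 37/100 + 3/100*1/1) = [397/1000, 2/5)
  emit 'b', narrow to [37/100, 373/1000)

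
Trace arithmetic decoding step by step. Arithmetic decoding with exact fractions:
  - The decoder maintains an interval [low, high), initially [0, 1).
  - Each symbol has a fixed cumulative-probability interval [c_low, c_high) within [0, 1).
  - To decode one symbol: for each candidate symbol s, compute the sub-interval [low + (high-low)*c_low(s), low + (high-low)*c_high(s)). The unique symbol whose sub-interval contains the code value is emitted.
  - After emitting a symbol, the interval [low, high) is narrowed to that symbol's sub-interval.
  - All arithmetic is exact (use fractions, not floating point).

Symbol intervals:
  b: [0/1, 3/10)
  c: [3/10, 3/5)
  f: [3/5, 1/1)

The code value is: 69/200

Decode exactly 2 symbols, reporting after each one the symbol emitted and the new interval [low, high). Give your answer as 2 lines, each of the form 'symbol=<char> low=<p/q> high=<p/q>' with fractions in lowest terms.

Step 1: interval [0/1, 1/1), width = 1/1 - 0/1 = 1/1
  'b': [0/1 + 1/1*0/1, 0/1 + 1/1*3/10) = [0/1, 3/10)
  'c': [0/1 + 1/1*3/10, 0/1 + 1/1*3/5) = [3/10, 3/5) <- contains code 69/200
  'f': [0/1 + 1/1*3/5, 0/1 + 1/1*1/1) = [3/5, 1/1)
  emit 'c', narrow to [3/10, 3/5)
Step 2: interval [3/10, 3/5), width = 3/5 - 3/10 = 3/10
  'b': [3/10 + 3/10*0/1, 3/10 + 3/10*3/10) = [3/10, 39/100) <- contains code 69/200
  'c': [3/10 + 3/10*3/10, 3/10 + 3/10*3/5) = [39/100, 12/25)
  'f': [3/10 + 3/10*3/5, 3/10 + 3/10*1/1) = [12/25, 3/5)
  emit 'b', narrow to [3/10, 39/100)

Answer: symbol=c low=3/10 high=3/5
symbol=b low=3/10 high=39/100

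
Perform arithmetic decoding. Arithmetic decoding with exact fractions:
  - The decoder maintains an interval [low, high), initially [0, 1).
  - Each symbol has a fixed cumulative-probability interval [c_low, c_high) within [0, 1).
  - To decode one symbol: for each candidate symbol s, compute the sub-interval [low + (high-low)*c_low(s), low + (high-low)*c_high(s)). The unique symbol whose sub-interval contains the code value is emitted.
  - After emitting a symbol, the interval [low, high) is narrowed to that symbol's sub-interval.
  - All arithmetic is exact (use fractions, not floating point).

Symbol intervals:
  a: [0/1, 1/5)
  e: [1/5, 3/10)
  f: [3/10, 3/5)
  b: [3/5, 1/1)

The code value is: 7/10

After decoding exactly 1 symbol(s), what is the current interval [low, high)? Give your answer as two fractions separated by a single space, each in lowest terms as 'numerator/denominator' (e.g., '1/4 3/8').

Step 1: interval [0/1, 1/1), width = 1/1 - 0/1 = 1/1
  'a': [0/1 + 1/1*0/1, 0/1 + 1/1*1/5) = [0/1, 1/5)
  'e': [0/1 + 1/1*1/5, 0/1 + 1/1*3/10) = [1/5, 3/10)
  'f': [0/1 + 1/1*3/10, 0/1 + 1/1*3/5) = [3/10, 3/5)
  'b': [0/1 + 1/1*3/5, 0/1 + 1/1*1/1) = [3/5, 1/1) <- contains code 7/10
  emit 'b', narrow to [3/5, 1/1)

Answer: 3/5 1/1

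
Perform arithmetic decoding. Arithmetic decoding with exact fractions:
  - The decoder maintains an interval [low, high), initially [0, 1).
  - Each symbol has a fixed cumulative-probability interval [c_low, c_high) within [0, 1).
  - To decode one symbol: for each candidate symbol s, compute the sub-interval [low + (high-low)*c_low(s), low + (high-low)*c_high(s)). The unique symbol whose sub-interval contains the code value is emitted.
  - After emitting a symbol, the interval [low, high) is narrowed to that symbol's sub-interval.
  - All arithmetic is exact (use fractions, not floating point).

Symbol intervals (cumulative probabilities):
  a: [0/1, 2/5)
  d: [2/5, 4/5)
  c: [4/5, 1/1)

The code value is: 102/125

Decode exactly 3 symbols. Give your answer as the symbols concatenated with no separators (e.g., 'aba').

Step 1: interval [0/1, 1/1), width = 1/1 - 0/1 = 1/1
  'a': [0/1 + 1/1*0/1, 0/1 + 1/1*2/5) = [0/1, 2/5)
  'd': [0/1 + 1/1*2/5, 0/1 + 1/1*4/5) = [2/5, 4/5)
  'c': [0/1 + 1/1*4/5, 0/1 + 1/1*1/1) = [4/5, 1/1) <- contains code 102/125
  emit 'c', narrow to [4/5, 1/1)
Step 2: interval [4/5, 1/1), width = 1/1 - 4/5 = 1/5
  'a': [4/5 + 1/5*0/1, 4/5 + 1/5*2/5) = [4/5, 22/25) <- contains code 102/125
  'd': [4/5 + 1/5*2/5, 4/5 + 1/5*4/5) = [22/25, 24/25)
  'c': [4/5 + 1/5*4/5, 4/5 + 1/5*1/1) = [24/25, 1/1)
  emit 'a', narrow to [4/5, 22/25)
Step 3: interval [4/5, 22/25), width = 22/25 - 4/5 = 2/25
  'a': [4/5 + 2/25*0/1, 4/5 + 2/25*2/5) = [4/5, 104/125) <- contains code 102/125
  'd': [4/5 + 2/25*2/5, 4/5 + 2/25*4/5) = [104/125, 108/125)
  'c': [4/5 + 2/25*4/5, 4/5 + 2/25*1/1) = [108/125, 22/25)
  emit 'a', narrow to [4/5, 104/125)

Answer: caa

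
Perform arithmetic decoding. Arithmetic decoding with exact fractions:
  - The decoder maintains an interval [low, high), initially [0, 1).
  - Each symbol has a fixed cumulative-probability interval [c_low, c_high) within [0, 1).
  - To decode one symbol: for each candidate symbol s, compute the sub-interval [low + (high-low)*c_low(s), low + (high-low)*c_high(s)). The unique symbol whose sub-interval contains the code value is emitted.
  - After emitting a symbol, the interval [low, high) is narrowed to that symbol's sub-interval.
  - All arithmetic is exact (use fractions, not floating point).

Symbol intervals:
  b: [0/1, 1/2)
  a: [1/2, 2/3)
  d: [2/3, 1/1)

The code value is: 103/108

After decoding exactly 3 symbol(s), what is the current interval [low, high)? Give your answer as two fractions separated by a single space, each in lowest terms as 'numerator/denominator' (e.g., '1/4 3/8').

Answer: 17/18 26/27

Derivation:
Step 1: interval [0/1, 1/1), width = 1/1 - 0/1 = 1/1
  'b': [0/1 + 1/1*0/1, 0/1 + 1/1*1/2) = [0/1, 1/2)
  'a': [0/1 + 1/1*1/2, 0/1 + 1/1*2/3) = [1/2, 2/3)
  'd': [0/1 + 1/1*2/3, 0/1 + 1/1*1/1) = [2/3, 1/1) <- contains code 103/108
  emit 'd', narrow to [2/3, 1/1)
Step 2: interval [2/3, 1/1), width = 1/1 - 2/3 = 1/3
  'b': [2/3 + 1/3*0/1, 2/3 + 1/3*1/2) = [2/3, 5/6)
  'a': [2/3 + 1/3*1/2, 2/3 + 1/3*2/3) = [5/6, 8/9)
  'd': [2/3 + 1/3*2/3, 2/3 + 1/3*1/1) = [8/9, 1/1) <- contains code 103/108
  emit 'd', narrow to [8/9, 1/1)
Step 3: interval [8/9, 1/1), width = 1/1 - 8/9 = 1/9
  'b': [8/9 + 1/9*0/1, 8/9 + 1/9*1/2) = [8/9, 17/18)
  'a': [8/9 + 1/9*1/2, 8/9 + 1/9*2/3) = [17/18, 26/27) <- contains code 103/108
  'd': [8/9 + 1/9*2/3, 8/9 + 1/9*1/1) = [26/27, 1/1)
  emit 'a', narrow to [17/18, 26/27)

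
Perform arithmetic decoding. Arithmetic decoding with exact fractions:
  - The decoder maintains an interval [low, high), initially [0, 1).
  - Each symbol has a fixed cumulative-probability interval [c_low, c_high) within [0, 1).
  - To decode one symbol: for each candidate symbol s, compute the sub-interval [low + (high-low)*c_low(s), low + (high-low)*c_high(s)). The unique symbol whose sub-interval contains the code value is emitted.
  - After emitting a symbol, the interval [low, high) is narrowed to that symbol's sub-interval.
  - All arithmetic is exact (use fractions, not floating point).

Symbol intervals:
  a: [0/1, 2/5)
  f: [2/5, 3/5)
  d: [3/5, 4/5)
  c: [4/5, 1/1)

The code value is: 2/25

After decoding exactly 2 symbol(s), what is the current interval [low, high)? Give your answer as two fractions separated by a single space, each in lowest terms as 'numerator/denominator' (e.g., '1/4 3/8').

Step 1: interval [0/1, 1/1), width = 1/1 - 0/1 = 1/1
  'a': [0/1 + 1/1*0/1, 0/1 + 1/1*2/5) = [0/1, 2/5) <- contains code 2/25
  'f': [0/1 + 1/1*2/5, 0/1 + 1/1*3/5) = [2/5, 3/5)
  'd': [0/1 + 1/1*3/5, 0/1 + 1/1*4/5) = [3/5, 4/5)
  'c': [0/1 + 1/1*4/5, 0/1 + 1/1*1/1) = [4/5, 1/1)
  emit 'a', narrow to [0/1, 2/5)
Step 2: interval [0/1, 2/5), width = 2/5 - 0/1 = 2/5
  'a': [0/1 + 2/5*0/1, 0/1 + 2/5*2/5) = [0/1, 4/25) <- contains code 2/25
  'f': [0/1 + 2/5*2/5, 0/1 + 2/5*3/5) = [4/25, 6/25)
  'd': [0/1 + 2/5*3/5, 0/1 + 2/5*4/5) = [6/25, 8/25)
  'c': [0/1 + 2/5*4/5, 0/1 + 2/5*1/1) = [8/25, 2/5)
  emit 'a', narrow to [0/1, 4/25)

Answer: 0/1 4/25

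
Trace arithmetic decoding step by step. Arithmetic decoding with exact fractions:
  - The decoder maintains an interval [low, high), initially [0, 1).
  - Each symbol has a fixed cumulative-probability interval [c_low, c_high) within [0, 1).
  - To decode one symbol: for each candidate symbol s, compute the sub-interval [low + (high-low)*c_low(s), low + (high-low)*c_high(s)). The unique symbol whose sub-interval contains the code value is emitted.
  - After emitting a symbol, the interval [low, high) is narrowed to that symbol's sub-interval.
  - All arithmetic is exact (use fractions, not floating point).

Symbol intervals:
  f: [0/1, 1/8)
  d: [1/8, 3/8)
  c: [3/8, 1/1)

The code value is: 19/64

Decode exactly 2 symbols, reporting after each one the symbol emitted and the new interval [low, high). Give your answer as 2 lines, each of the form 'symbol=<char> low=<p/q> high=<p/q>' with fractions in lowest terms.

Answer: symbol=d low=1/8 high=3/8
symbol=c low=7/32 high=3/8

Derivation:
Step 1: interval [0/1, 1/1), width = 1/1 - 0/1 = 1/1
  'f': [0/1 + 1/1*0/1, 0/1 + 1/1*1/8) = [0/1, 1/8)
  'd': [0/1 + 1/1*1/8, 0/1 + 1/1*3/8) = [1/8, 3/8) <- contains code 19/64
  'c': [0/1 + 1/1*3/8, 0/1 + 1/1*1/1) = [3/8, 1/1)
  emit 'd', narrow to [1/8, 3/8)
Step 2: interval [1/8, 3/8), width = 3/8 - 1/8 = 1/4
  'f': [1/8 + 1/4*0/1, 1/8 + 1/4*1/8) = [1/8, 5/32)
  'd': [1/8 + 1/4*1/8, 1/8 + 1/4*3/8) = [5/32, 7/32)
  'c': [1/8 + 1/4*3/8, 1/8 + 1/4*1/1) = [7/32, 3/8) <- contains code 19/64
  emit 'c', narrow to [7/32, 3/8)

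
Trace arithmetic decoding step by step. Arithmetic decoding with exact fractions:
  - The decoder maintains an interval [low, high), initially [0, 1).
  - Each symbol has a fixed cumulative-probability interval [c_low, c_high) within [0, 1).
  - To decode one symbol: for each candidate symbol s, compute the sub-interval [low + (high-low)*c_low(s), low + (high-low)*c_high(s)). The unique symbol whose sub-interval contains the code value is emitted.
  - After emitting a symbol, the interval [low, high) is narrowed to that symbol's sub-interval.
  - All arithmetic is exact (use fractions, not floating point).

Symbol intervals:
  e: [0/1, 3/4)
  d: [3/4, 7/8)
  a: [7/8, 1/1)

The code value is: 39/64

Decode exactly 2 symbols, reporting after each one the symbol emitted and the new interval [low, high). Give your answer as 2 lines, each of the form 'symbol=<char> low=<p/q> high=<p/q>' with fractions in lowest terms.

Answer: symbol=e low=0/1 high=3/4
symbol=d low=9/16 high=21/32

Derivation:
Step 1: interval [0/1, 1/1), width = 1/1 - 0/1 = 1/1
  'e': [0/1 + 1/1*0/1, 0/1 + 1/1*3/4) = [0/1, 3/4) <- contains code 39/64
  'd': [0/1 + 1/1*3/4, 0/1 + 1/1*7/8) = [3/4, 7/8)
  'a': [0/1 + 1/1*7/8, 0/1 + 1/1*1/1) = [7/8, 1/1)
  emit 'e', narrow to [0/1, 3/4)
Step 2: interval [0/1, 3/4), width = 3/4 - 0/1 = 3/4
  'e': [0/1 + 3/4*0/1, 0/1 + 3/4*3/4) = [0/1, 9/16)
  'd': [0/1 + 3/4*3/4, 0/1 + 3/4*7/8) = [9/16, 21/32) <- contains code 39/64
  'a': [0/1 + 3/4*7/8, 0/1 + 3/4*1/1) = [21/32, 3/4)
  emit 'd', narrow to [9/16, 21/32)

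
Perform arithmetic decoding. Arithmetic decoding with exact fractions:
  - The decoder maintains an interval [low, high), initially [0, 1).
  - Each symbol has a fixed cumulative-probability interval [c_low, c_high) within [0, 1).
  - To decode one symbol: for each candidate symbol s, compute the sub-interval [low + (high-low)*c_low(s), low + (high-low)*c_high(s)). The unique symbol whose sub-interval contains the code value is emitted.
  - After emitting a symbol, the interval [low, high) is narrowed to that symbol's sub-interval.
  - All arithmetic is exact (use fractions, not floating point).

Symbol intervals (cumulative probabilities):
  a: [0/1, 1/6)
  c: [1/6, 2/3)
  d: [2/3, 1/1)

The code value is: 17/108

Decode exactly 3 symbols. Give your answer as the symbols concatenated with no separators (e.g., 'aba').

Step 1: interval [0/1, 1/1), width = 1/1 - 0/1 = 1/1
  'a': [0/1 + 1/1*0/1, 0/1 + 1/1*1/6) = [0/1, 1/6) <- contains code 17/108
  'c': [0/1 + 1/1*1/6, 0/1 + 1/1*2/3) = [1/6, 2/3)
  'd': [0/1 + 1/1*2/3, 0/1 + 1/1*1/1) = [2/3, 1/1)
  emit 'a', narrow to [0/1, 1/6)
Step 2: interval [0/1, 1/6), width = 1/6 - 0/1 = 1/6
  'a': [0/1 + 1/6*0/1, 0/1 + 1/6*1/6) = [0/1, 1/36)
  'c': [0/1 + 1/6*1/6, 0/1 + 1/6*2/3) = [1/36, 1/9)
  'd': [0/1 + 1/6*2/3, 0/1 + 1/6*1/1) = [1/9, 1/6) <- contains code 17/108
  emit 'd', narrow to [1/9, 1/6)
Step 3: interval [1/9, 1/6), width = 1/6 - 1/9 = 1/18
  'a': [1/9 + 1/18*0/1, 1/9 + 1/18*1/6) = [1/9, 13/108)
  'c': [1/9 + 1/18*1/6, 1/9 + 1/18*2/3) = [13/108, 4/27)
  'd': [1/9 + 1/18*2/3, 1/9 + 1/18*1/1) = [4/27, 1/6) <- contains code 17/108
  emit 'd', narrow to [4/27, 1/6)

Answer: add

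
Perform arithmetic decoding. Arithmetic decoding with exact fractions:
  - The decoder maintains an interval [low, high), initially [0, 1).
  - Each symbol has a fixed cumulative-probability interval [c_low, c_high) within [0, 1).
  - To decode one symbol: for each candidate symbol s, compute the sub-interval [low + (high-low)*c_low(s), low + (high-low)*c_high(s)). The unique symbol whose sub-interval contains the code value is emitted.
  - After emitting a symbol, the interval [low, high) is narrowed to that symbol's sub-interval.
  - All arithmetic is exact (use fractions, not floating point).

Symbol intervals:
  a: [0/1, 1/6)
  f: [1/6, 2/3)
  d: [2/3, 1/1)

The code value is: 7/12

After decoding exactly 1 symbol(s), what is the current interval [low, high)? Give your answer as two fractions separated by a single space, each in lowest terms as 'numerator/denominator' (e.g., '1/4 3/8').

Answer: 1/6 2/3

Derivation:
Step 1: interval [0/1, 1/1), width = 1/1 - 0/1 = 1/1
  'a': [0/1 + 1/1*0/1, 0/1 + 1/1*1/6) = [0/1, 1/6)
  'f': [0/1 + 1/1*1/6, 0/1 + 1/1*2/3) = [1/6, 2/3) <- contains code 7/12
  'd': [0/1 + 1/1*2/3, 0/1 + 1/1*1/1) = [2/3, 1/1)
  emit 'f', narrow to [1/6, 2/3)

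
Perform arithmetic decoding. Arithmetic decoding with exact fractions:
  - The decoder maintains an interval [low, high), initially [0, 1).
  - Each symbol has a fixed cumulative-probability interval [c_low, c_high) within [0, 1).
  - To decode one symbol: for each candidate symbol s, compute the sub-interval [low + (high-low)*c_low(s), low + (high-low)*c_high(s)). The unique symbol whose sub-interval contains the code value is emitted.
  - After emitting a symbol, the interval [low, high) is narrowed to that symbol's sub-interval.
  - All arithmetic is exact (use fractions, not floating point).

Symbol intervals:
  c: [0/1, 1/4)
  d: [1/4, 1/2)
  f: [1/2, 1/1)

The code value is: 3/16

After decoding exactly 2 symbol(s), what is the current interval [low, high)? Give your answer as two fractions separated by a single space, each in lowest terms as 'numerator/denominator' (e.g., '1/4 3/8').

Step 1: interval [0/1, 1/1), width = 1/1 - 0/1 = 1/1
  'c': [0/1 + 1/1*0/1, 0/1 + 1/1*1/4) = [0/1, 1/4) <- contains code 3/16
  'd': [0/1 + 1/1*1/4, 0/1 + 1/1*1/2) = [1/4, 1/2)
  'f': [0/1 + 1/1*1/2, 0/1 + 1/1*1/1) = [1/2, 1/1)
  emit 'c', narrow to [0/1, 1/4)
Step 2: interval [0/1, 1/4), width = 1/4 - 0/1 = 1/4
  'c': [0/1 + 1/4*0/1, 0/1 + 1/4*1/4) = [0/1, 1/16)
  'd': [0/1 + 1/4*1/4, 0/1 + 1/4*1/2) = [1/16, 1/8)
  'f': [0/1 + 1/4*1/2, 0/1 + 1/4*1/1) = [1/8, 1/4) <- contains code 3/16
  emit 'f', narrow to [1/8, 1/4)

Answer: 1/8 1/4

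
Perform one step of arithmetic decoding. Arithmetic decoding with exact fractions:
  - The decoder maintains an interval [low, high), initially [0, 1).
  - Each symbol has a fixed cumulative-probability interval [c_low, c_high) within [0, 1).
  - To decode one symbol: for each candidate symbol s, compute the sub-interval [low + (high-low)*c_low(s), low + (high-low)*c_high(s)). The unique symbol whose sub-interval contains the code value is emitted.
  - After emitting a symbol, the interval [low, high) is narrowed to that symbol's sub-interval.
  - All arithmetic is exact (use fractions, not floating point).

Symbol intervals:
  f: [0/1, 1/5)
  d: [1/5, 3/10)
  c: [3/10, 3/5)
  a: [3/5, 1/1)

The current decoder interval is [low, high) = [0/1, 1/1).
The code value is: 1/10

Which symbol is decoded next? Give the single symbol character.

Interval width = high − low = 1/1 − 0/1 = 1/1
Scaled code = (code − low) / width = (1/10 − 0/1) / 1/1 = 1/10
  f: [0/1, 1/5) ← scaled code falls here ✓
  d: [1/5, 3/10) 
  c: [3/10, 3/5) 
  a: [3/5, 1/1) 

Answer: f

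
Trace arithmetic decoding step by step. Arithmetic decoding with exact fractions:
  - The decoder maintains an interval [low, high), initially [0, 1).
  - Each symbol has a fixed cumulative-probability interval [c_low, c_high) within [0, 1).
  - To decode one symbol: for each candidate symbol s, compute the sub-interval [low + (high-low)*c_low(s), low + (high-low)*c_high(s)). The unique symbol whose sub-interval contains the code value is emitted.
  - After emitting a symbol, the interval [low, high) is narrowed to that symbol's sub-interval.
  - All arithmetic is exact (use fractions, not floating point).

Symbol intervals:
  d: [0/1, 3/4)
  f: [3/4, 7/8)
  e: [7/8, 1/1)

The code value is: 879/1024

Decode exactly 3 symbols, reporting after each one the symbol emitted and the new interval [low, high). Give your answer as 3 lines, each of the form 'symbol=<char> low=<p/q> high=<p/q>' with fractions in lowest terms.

Step 1: interval [0/1, 1/1), width = 1/1 - 0/1 = 1/1
  'd': [0/1 + 1/1*0/1, 0/1 + 1/1*3/4) = [0/1, 3/4)
  'f': [0/1 + 1/1*3/4, 0/1 + 1/1*7/8) = [3/4, 7/8) <- contains code 879/1024
  'e': [0/1 + 1/1*7/8, 0/1 + 1/1*1/1) = [7/8, 1/1)
  emit 'f', narrow to [3/4, 7/8)
Step 2: interval [3/4, 7/8), width = 7/8 - 3/4 = 1/8
  'd': [3/4 + 1/8*0/1, 3/4 + 1/8*3/4) = [3/4, 27/32)
  'f': [3/4 + 1/8*3/4, 3/4 + 1/8*7/8) = [27/32, 55/64) <- contains code 879/1024
  'e': [3/4 + 1/8*7/8, 3/4 + 1/8*1/1) = [55/64, 7/8)
  emit 'f', narrow to [27/32, 55/64)
Step 3: interval [27/32, 55/64), width = 55/64 - 27/32 = 1/64
  'd': [27/32 + 1/64*0/1, 27/32 + 1/64*3/4) = [27/32, 219/256)
  'f': [27/32 + 1/64*3/4, 27/32 + 1/64*7/8) = [219/256, 439/512)
  'e': [27/32 + 1/64*7/8, 27/32 + 1/64*1/1) = [439/512, 55/64) <- contains code 879/1024
  emit 'e', narrow to [439/512, 55/64)

Answer: symbol=f low=3/4 high=7/8
symbol=f low=27/32 high=55/64
symbol=e low=439/512 high=55/64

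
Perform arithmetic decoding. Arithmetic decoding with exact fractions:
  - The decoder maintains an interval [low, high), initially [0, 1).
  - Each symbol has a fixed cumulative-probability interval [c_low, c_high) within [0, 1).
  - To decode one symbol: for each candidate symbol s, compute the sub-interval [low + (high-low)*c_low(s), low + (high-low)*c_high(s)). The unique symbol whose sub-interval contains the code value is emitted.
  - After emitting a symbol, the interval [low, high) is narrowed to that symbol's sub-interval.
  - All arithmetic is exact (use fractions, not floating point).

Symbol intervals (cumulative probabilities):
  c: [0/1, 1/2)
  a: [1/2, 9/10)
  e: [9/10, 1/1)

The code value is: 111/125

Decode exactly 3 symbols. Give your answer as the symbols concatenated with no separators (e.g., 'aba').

Answer: aea

Derivation:
Step 1: interval [0/1, 1/1), width = 1/1 - 0/1 = 1/1
  'c': [0/1 + 1/1*0/1, 0/1 + 1/1*1/2) = [0/1, 1/2)
  'a': [0/1 + 1/1*1/2, 0/1 + 1/1*9/10) = [1/2, 9/10) <- contains code 111/125
  'e': [0/1 + 1/1*9/10, 0/1 + 1/1*1/1) = [9/10, 1/1)
  emit 'a', narrow to [1/2, 9/10)
Step 2: interval [1/2, 9/10), width = 9/10 - 1/2 = 2/5
  'c': [1/2 + 2/5*0/1, 1/2 + 2/5*1/2) = [1/2, 7/10)
  'a': [1/2 + 2/5*1/2, 1/2 + 2/5*9/10) = [7/10, 43/50)
  'e': [1/2 + 2/5*9/10, 1/2 + 2/5*1/1) = [43/50, 9/10) <- contains code 111/125
  emit 'e', narrow to [43/50, 9/10)
Step 3: interval [43/50, 9/10), width = 9/10 - 43/50 = 1/25
  'c': [43/50 + 1/25*0/1, 43/50 + 1/25*1/2) = [43/50, 22/25)
  'a': [43/50 + 1/25*1/2, 43/50 + 1/25*9/10) = [22/25, 112/125) <- contains code 111/125
  'e': [43/50 + 1/25*9/10, 43/50 + 1/25*1/1) = [112/125, 9/10)
  emit 'a', narrow to [22/25, 112/125)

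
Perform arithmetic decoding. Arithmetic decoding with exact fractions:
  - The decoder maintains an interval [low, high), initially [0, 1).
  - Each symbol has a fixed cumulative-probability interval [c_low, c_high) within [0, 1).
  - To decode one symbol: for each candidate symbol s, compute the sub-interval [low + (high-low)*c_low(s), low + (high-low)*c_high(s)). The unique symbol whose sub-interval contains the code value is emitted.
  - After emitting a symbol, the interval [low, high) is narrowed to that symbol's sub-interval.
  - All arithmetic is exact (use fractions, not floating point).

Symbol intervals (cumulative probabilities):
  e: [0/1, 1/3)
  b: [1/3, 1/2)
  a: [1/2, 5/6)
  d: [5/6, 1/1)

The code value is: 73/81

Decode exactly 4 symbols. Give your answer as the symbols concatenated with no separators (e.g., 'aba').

Step 1: interval [0/1, 1/1), width = 1/1 - 0/1 = 1/1
  'e': [0/1 + 1/1*0/1, 0/1 + 1/1*1/3) = [0/1, 1/3)
  'b': [0/1 + 1/1*1/3, 0/1 + 1/1*1/2) = [1/3, 1/2)
  'a': [0/1 + 1/1*1/2, 0/1 + 1/1*5/6) = [1/2, 5/6)
  'd': [0/1 + 1/1*5/6, 0/1 + 1/1*1/1) = [5/6, 1/1) <- contains code 73/81
  emit 'd', narrow to [5/6, 1/1)
Step 2: interval [5/6, 1/1), width = 1/1 - 5/6 = 1/6
  'e': [5/6 + 1/6*0/1, 5/6 + 1/6*1/3) = [5/6, 8/9)
  'b': [5/6 + 1/6*1/3, 5/6 + 1/6*1/2) = [8/9, 11/12) <- contains code 73/81
  'a': [5/6 + 1/6*1/2, 5/6 + 1/6*5/6) = [11/12, 35/36)
  'd': [5/6 + 1/6*5/6, 5/6 + 1/6*1/1) = [35/36, 1/1)
  emit 'b', narrow to [8/9, 11/12)
Step 3: interval [8/9, 11/12), width = 11/12 - 8/9 = 1/36
  'e': [8/9 + 1/36*0/1, 8/9 + 1/36*1/3) = [8/9, 97/108)
  'b': [8/9 + 1/36*1/3, 8/9 + 1/36*1/2) = [97/108, 65/72) <- contains code 73/81
  'a': [8/9 + 1/36*1/2, 8/9 + 1/36*5/6) = [65/72, 197/216)
  'd': [8/9 + 1/36*5/6, 8/9 + 1/36*1/1) = [197/216, 11/12)
  emit 'b', narrow to [97/108, 65/72)
Step 4: interval [97/108, 65/72), width = 65/72 - 97/108 = 1/216
  'e': [97/108 + 1/216*0/1, 97/108 + 1/216*1/3) = [97/108, 583/648)
  'b': [97/108 + 1/216*1/3, 97/108 + 1/216*1/2) = [583/648, 389/432)
  'a': [97/108 + 1/216*1/2, 97/108 + 1/216*5/6) = [389/432, 1169/1296) <- contains code 73/81
  'd': [97/108 + 1/216*5/6, 97/108 + 1/216*1/1) = [1169/1296, 65/72)
  emit 'a', narrow to [389/432, 1169/1296)

Answer: dbba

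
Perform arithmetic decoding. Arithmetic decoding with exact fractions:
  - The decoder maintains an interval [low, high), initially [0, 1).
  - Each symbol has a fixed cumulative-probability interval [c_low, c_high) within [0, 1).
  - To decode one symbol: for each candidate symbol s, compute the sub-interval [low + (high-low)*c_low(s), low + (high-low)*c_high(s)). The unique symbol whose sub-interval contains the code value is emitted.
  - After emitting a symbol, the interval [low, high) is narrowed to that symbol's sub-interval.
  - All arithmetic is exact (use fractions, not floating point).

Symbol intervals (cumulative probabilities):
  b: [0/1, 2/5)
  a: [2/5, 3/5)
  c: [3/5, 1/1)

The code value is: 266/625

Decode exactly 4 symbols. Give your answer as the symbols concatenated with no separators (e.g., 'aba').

Step 1: interval [0/1, 1/1), width = 1/1 - 0/1 = 1/1
  'b': [0/1 + 1/1*0/1, 0/1 + 1/1*2/5) = [0/1, 2/5)
  'a': [0/1 + 1/1*2/5, 0/1 + 1/1*3/5) = [2/5, 3/5) <- contains code 266/625
  'c': [0/1 + 1/1*3/5, 0/1 + 1/1*1/1) = [3/5, 1/1)
  emit 'a', narrow to [2/5, 3/5)
Step 2: interval [2/5, 3/5), width = 3/5 - 2/5 = 1/5
  'b': [2/5 + 1/5*0/1, 2/5 + 1/5*2/5) = [2/5, 12/25) <- contains code 266/625
  'a': [2/5 + 1/5*2/5, 2/5 + 1/5*3/5) = [12/25, 13/25)
  'c': [2/5 + 1/5*3/5, 2/5 + 1/5*1/1) = [13/25, 3/5)
  emit 'b', narrow to [2/5, 12/25)
Step 3: interval [2/5, 12/25), width = 12/25 - 2/5 = 2/25
  'b': [2/5 + 2/25*0/1, 2/5 + 2/25*2/5) = [2/5, 54/125) <- contains code 266/625
  'a': [2/5 + 2/25*2/5, 2/5 + 2/25*3/5) = [54/125, 56/125)
  'c': [2/5 + 2/25*3/5, 2/5 + 2/25*1/1) = [56/125, 12/25)
  emit 'b', narrow to [2/5, 54/125)
Step 4: interval [2/5, 54/125), width = 54/125 - 2/5 = 4/125
  'b': [2/5 + 4/125*0/1, 2/5 + 4/125*2/5) = [2/5, 258/625)
  'a': [2/5 + 4/125*2/5, 2/5 + 4/125*3/5) = [258/625, 262/625)
  'c': [2/5 + 4/125*3/5, 2/5 + 4/125*1/1) = [262/625, 54/125) <- contains code 266/625
  emit 'c', narrow to [262/625, 54/125)

Answer: abbc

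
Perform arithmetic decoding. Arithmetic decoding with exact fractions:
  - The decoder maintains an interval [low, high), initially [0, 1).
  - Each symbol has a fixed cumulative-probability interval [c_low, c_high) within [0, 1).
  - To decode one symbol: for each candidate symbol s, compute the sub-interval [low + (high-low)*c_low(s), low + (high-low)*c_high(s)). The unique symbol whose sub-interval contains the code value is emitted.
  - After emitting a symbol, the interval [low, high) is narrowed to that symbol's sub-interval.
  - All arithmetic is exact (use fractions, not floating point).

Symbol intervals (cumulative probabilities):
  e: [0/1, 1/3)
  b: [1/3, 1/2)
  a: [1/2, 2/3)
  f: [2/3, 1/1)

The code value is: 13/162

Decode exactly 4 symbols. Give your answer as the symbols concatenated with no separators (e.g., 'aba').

Answer: eefe

Derivation:
Step 1: interval [0/1, 1/1), width = 1/1 - 0/1 = 1/1
  'e': [0/1 + 1/1*0/1, 0/1 + 1/1*1/3) = [0/1, 1/3) <- contains code 13/162
  'b': [0/1 + 1/1*1/3, 0/1 + 1/1*1/2) = [1/3, 1/2)
  'a': [0/1 + 1/1*1/2, 0/1 + 1/1*2/3) = [1/2, 2/3)
  'f': [0/1 + 1/1*2/3, 0/1 + 1/1*1/1) = [2/3, 1/1)
  emit 'e', narrow to [0/1, 1/3)
Step 2: interval [0/1, 1/3), width = 1/3 - 0/1 = 1/3
  'e': [0/1 + 1/3*0/1, 0/1 + 1/3*1/3) = [0/1, 1/9) <- contains code 13/162
  'b': [0/1 + 1/3*1/3, 0/1 + 1/3*1/2) = [1/9, 1/6)
  'a': [0/1 + 1/3*1/2, 0/1 + 1/3*2/3) = [1/6, 2/9)
  'f': [0/1 + 1/3*2/3, 0/1 + 1/3*1/1) = [2/9, 1/3)
  emit 'e', narrow to [0/1, 1/9)
Step 3: interval [0/1, 1/9), width = 1/9 - 0/1 = 1/9
  'e': [0/1 + 1/9*0/1, 0/1 + 1/9*1/3) = [0/1, 1/27)
  'b': [0/1 + 1/9*1/3, 0/1 + 1/9*1/2) = [1/27, 1/18)
  'a': [0/1 + 1/9*1/2, 0/1 + 1/9*2/3) = [1/18, 2/27)
  'f': [0/1 + 1/9*2/3, 0/1 + 1/9*1/1) = [2/27, 1/9) <- contains code 13/162
  emit 'f', narrow to [2/27, 1/9)
Step 4: interval [2/27, 1/9), width = 1/9 - 2/27 = 1/27
  'e': [2/27 + 1/27*0/1, 2/27 + 1/27*1/3) = [2/27, 7/81) <- contains code 13/162
  'b': [2/27 + 1/27*1/3, 2/27 + 1/27*1/2) = [7/81, 5/54)
  'a': [2/27 + 1/27*1/2, 2/27 + 1/27*2/3) = [5/54, 8/81)
  'f': [2/27 + 1/27*2/3, 2/27 + 1/27*1/1) = [8/81, 1/9)
  emit 'e', narrow to [2/27, 7/81)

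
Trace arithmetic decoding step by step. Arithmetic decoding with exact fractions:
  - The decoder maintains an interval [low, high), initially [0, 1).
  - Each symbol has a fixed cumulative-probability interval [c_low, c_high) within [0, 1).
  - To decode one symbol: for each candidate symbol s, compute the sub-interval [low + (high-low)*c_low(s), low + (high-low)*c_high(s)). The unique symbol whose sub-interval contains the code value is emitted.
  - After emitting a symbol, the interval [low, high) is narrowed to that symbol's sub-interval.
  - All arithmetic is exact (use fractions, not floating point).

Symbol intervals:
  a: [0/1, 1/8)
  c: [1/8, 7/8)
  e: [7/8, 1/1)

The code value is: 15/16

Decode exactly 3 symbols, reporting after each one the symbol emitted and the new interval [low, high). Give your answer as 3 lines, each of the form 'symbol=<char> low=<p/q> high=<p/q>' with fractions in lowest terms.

Step 1: interval [0/1, 1/1), width = 1/1 - 0/1 = 1/1
  'a': [0/1 + 1/1*0/1, 0/1 + 1/1*1/8) = [0/1, 1/8)
  'c': [0/1 + 1/1*1/8, 0/1 + 1/1*7/8) = [1/8, 7/8)
  'e': [0/1 + 1/1*7/8, 0/1 + 1/1*1/1) = [7/8, 1/1) <- contains code 15/16
  emit 'e', narrow to [7/8, 1/1)
Step 2: interval [7/8, 1/1), width = 1/1 - 7/8 = 1/8
  'a': [7/8 + 1/8*0/1, 7/8 + 1/8*1/8) = [7/8, 57/64)
  'c': [7/8 + 1/8*1/8, 7/8 + 1/8*7/8) = [57/64, 63/64) <- contains code 15/16
  'e': [7/8 + 1/8*7/8, 7/8 + 1/8*1/1) = [63/64, 1/1)
  emit 'c', narrow to [57/64, 63/64)
Step 3: interval [57/64, 63/64), width = 63/64 - 57/64 = 3/32
  'a': [57/64 + 3/32*0/1, 57/64 + 3/32*1/8) = [57/64, 231/256)
  'c': [57/64 + 3/32*1/8, 57/64 + 3/32*7/8) = [231/256, 249/256) <- contains code 15/16
  'e': [57/64 + 3/32*7/8, 57/64 + 3/32*1/1) = [249/256, 63/64)
  emit 'c', narrow to [231/256, 249/256)

Answer: symbol=e low=7/8 high=1/1
symbol=c low=57/64 high=63/64
symbol=c low=231/256 high=249/256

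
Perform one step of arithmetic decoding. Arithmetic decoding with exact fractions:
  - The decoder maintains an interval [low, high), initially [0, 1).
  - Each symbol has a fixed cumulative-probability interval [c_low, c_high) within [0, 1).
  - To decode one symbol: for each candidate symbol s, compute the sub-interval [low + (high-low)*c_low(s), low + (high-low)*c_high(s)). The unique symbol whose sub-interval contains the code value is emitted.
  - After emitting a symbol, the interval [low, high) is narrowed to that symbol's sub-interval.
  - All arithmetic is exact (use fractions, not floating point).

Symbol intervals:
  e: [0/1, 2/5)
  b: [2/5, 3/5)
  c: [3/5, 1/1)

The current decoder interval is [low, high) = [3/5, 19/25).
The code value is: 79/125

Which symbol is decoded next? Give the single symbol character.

Answer: e

Derivation:
Interval width = high − low = 19/25 − 3/5 = 4/25
Scaled code = (code − low) / width = (79/125 − 3/5) / 4/25 = 1/5
  e: [0/1, 2/5) ← scaled code falls here ✓
  b: [2/5, 3/5) 
  c: [3/5, 1/1) 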